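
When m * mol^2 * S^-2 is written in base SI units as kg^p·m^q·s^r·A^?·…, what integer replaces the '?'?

S = kg⁻¹·m⁻²·s³·A².
So S⁻² = kg²·m⁴·s⁻⁶·A⁻⁴.
Combining: m·mol²·S⁻² = m · mol² · (kg²·m⁴·s⁻⁶·A⁻⁴) = kg²·m⁵·s⁻⁶·A⁻⁴·mol².
The exponent of A is -4.

-4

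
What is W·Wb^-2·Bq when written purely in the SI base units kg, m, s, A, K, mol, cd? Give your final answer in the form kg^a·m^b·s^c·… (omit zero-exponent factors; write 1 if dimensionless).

kg⁻¹·m⁻²·A²

W = kg·m²·s⁻³.
Wb = kg·m²·s⁻²·A⁻¹.
So Wb⁻² = kg⁻²·m⁻⁴·s⁴·A².
Bq = s⁻¹.
Combining: W·Wb⁻²·Bq = (kg·m²·s⁻³) · (kg⁻²·m⁻⁴·s⁴·A²) · s⁻¹ = kg⁻¹·m⁻²·A².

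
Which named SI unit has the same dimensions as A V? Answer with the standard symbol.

V = W/A (potential = power per current),
    = kg·m²·s⁻³·A⁻¹.
Combining: A·V = A · (kg·m²·s⁻³·A⁻¹) = kg·m²·s⁻³.
kg·m²·s⁻³ is the base-SI form of the watt.

W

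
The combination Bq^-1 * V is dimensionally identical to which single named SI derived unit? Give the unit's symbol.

Bq = 1/s = s⁻¹ (activity is decays per second).
So Bq⁻¹ = s.
V = W/A (potential = power per current),
    = kg·m²·s⁻³·A⁻¹.
Combining: Bq⁻¹·V = s · (kg·m²·s⁻³·A⁻¹) = kg·m²·s⁻²·A⁻¹.
kg·m²·s⁻²·A⁻¹ is the base-SI form of the weber.

Wb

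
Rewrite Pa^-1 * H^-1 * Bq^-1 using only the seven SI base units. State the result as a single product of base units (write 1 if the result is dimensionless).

kg⁻²·m⁻¹·s⁵·A²

Pa = N/m² (pressure = force per area),
    = kg·m⁻¹·s⁻².
So Pa⁻¹ = kg⁻¹·m·s².
H = Wb/A (inductance = flux per current),
    = kg·m²·s⁻²·A⁻².
So H⁻¹ = kg⁻¹·m⁻²·s²·A².
Bq = 1/s = s⁻¹ (activity is decays per second).
So Bq⁻¹ = s.
Combining: Pa⁻¹·H⁻¹·Bq⁻¹ = (kg⁻¹·m·s²) · (kg⁻¹·m⁻²·s²·A²) · s = kg⁻²·m⁻¹·s⁵·A².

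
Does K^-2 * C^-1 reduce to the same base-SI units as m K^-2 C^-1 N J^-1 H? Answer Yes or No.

No

Left side:
  C = s·A.
  So C⁻¹ = s⁻¹·A⁻¹.
  Combining: K⁻²·C⁻¹ = K⁻² · (s⁻¹·A⁻¹) = s⁻¹·A⁻¹·K⁻².
Right side:
  C = s·A.
  So C⁻¹ = s⁻¹·A⁻¹.
  N = kg·m·s⁻².
  J = kg·m²·s⁻².
  So J⁻¹ = kg⁻¹·m⁻²·s².
  H = kg·m²·s⁻²·A⁻².
  Combining: m·K⁻²·C⁻¹·N·J⁻¹·H = m · K⁻² · (s⁻¹·A⁻¹) · (kg·m·s⁻²) · (kg⁻¹·m⁻²·s²) · (kg·m²·s⁻²·A⁻²) = kg·m²·s⁻³·A⁻³·K⁻².
Left is s⁻¹·A⁻¹·K⁻²; right is kg·m²·s⁻³·A⁻³·K⁻² — different.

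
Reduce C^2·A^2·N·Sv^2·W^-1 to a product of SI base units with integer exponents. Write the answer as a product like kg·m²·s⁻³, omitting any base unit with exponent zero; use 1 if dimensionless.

m³·s⁻¹·A⁴

C = A·s = s·A (charge = current × time).
So C² = s²·A².
N = kg·m/s² = kg·m·s⁻² (force = mass × acceleration).
Sv = J/kg (equivalent dose = energy per mass),
    = m²·s⁻².
So Sv² = m⁴·s⁻⁴.
W = J/s (power = energy per time),
    = kg·m²·s⁻³.
So W⁻¹ = kg⁻¹·m⁻²·s³.
Combining: C²·A²·N·Sv²·W⁻¹ = (s²·A²) · A² · (kg·m·s⁻²) · (m⁴·s⁻⁴) · (kg⁻¹·m⁻²·s³) = m³·s⁻¹·A⁴.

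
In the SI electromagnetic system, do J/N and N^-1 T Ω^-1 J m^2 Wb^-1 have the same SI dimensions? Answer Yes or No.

No

Left side:
  J = N·m (work = force × distance),
      = kg·m²·s⁻².
  N = kg·m/s² = kg·m·s⁻² (force = mass × acceleration).
  So N⁻¹ = kg⁻¹·m⁻¹·s².
  Combining: J·N⁻¹ = (kg·m²·s⁻²) · (kg⁻¹·m⁻¹·s²) = m.
Right side:
  N = kg·m·s⁻².
  So N⁻¹ = kg⁻¹·m⁻¹·s².
  T = kg·s⁻²·A⁻¹.
  Ω = kg·m²·s⁻³·A⁻².
  So Ω⁻¹ = kg⁻¹·m⁻²·s³·A².
  J = kg·m²·s⁻².
  Wb = kg·m²·s⁻²·A⁻¹.
  So Wb⁻¹ = kg⁻¹·m⁻²·s²·A.
  Combining: N⁻¹·T·Ω⁻¹·J·m²·Wb⁻¹ = (kg⁻¹·m⁻¹·s²) · (kg·s⁻²·A⁻¹) · (kg⁻¹·m⁻²·s³·A²) · (kg·m²·s⁻²) · m² · (kg⁻¹·m⁻²·s²·A) = kg⁻¹·m⁻¹·s³·A².
Left is m; right is kg⁻¹·m⁻¹·s³·A² — different.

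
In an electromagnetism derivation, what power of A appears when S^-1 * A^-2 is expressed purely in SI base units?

-4

S = kg⁻¹·m⁻²·s³·A².
So S⁻¹ = kg·m²·s⁻³·A⁻².
Combining: S⁻¹·A⁻² = (kg·m²·s⁻³·A⁻²) · A⁻² = kg·m²·s⁻³·A⁻⁴.
The exponent of A is -4.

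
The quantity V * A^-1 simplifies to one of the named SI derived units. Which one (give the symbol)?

Ω

V = W/A (potential = power per current),
    = kg·m²·s⁻³·A⁻¹.
Combining: V·A⁻¹ = (kg·m²·s⁻³·A⁻¹) · A⁻¹ = kg·m²·s⁻³·A⁻².
kg·m²·s⁻³·A⁻² is the base-SI form of the ohm.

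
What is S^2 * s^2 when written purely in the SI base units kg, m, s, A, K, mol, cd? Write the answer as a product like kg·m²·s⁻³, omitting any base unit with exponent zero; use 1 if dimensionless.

S = kg⁻¹·m⁻²·s³·A².
So S² = kg⁻²·m⁻⁴·s⁶·A⁴.
Combining: S²·s² = (kg⁻²·m⁻⁴·s⁶·A⁴) · s² = kg⁻²·m⁻⁴·s⁸·A⁴.

kg⁻²·m⁻⁴·s⁸·A⁴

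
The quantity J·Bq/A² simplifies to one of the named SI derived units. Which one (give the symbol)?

J = N·m (work = force × distance),
    = kg·m²·s⁻².
Bq = 1/s = s⁻¹ (activity is decays per second).
Combining: J·A⁻²·Bq = (kg·m²·s⁻²) · A⁻² · s⁻¹ = kg·m²·s⁻³·A⁻².
kg·m²·s⁻³·A⁻² is the base-SI form of the ohm.

Ω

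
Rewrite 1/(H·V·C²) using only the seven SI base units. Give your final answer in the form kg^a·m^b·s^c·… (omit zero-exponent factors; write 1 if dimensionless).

kg⁻²·m⁻⁴·s³·A

H = Wb/A (inductance = flux per current),
    = kg·m²·s⁻²·A⁻².
So H⁻¹ = kg⁻¹·m⁻²·s²·A².
V = W/A (potential = power per current),
    = kg·m²·s⁻³·A⁻¹.
So V⁻¹ = kg⁻¹·m⁻²·s³·A.
C = A·s = s·A (charge = current × time).
So C⁻² = s⁻²·A⁻².
Combining: H⁻¹·V⁻¹·C⁻² = (kg⁻¹·m⁻²·s²·A²) · (kg⁻¹·m⁻²·s³·A) · (s⁻²·A⁻²) = kg⁻²·m⁻⁴·s³·A.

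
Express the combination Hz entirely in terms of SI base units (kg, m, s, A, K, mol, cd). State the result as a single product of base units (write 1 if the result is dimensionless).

s⁻¹

Hz = 1/s = s⁻¹ (frequency is cycles per second).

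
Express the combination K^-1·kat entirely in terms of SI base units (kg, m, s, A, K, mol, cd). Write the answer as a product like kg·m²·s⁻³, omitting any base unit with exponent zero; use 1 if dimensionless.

kat = s⁻¹·mol.
Combining: K⁻¹·kat = K⁻¹ · (s⁻¹·mol) = s⁻¹·K⁻¹·mol.

s⁻¹·K⁻¹·mol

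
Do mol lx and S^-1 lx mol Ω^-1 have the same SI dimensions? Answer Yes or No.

Yes

Left side:
  lx = m⁻²·cd.
  Combining: mol·lx = mol · (m⁻²·cd) = m⁻²·mol·cd.
Right side:
  S = 1/Ω (conductance is reciprocal resistance),
      = kg⁻¹·m⁻²·s³·A².
  So S⁻¹ = kg·m²·s⁻³·A⁻².
  lx = lm/m² (illuminance = luminous flux per area),
      = m⁻²·cd.
  Ω = V/A (resistance = voltage per current),
      = kg·m²·s⁻³·A⁻².
  So Ω⁻¹ = kg⁻¹·m⁻²·s³·A².
  Combining: S⁻¹·lx·mol·Ω⁻¹ = (kg·m²·s⁻³·A⁻²) · (m⁻²·cd) · mol · (kg⁻¹·m⁻²·s³·A²) = m⁻²·mol·cd.
Both reduce to m⁻²·mol·cd.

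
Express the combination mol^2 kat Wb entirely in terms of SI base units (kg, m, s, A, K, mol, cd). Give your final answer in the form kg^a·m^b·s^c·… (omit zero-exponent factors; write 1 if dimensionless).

kg·m²·s⁻³·A⁻¹·mol³

kat = mol/s = s⁻¹·mol (catalytic activity).
Wb = V·s (flux: a volt is a weber per second),
    = kg·m²·s⁻²·A⁻¹.
Combining: mol²·kat·Wb = mol² · (s⁻¹·mol) · (kg·m²·s⁻²·A⁻¹) = kg·m²·s⁻³·A⁻¹·mol³.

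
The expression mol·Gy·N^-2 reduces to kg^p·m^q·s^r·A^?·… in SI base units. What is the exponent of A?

Gy = J/kg (absorbed dose = energy per mass),
    = m²·s⁻².
N = kg·m/s² = kg·m·s⁻² (force = mass × acceleration).
So N⁻² = kg⁻²·m⁻²·s⁴.
Combining: mol·Gy·N⁻² = mol · (m²·s⁻²) · (kg⁻²·m⁻²·s⁴) = kg⁻²·s²·mol.
The exponent of A is 0.

0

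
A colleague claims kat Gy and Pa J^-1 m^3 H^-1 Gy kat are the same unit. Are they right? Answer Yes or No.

Left side:
  kat = s⁻¹·mol.
  Gy = m²·s⁻².
  Combining: kat·Gy = (s⁻¹·mol) · (m²·s⁻²) = m²·s⁻³·mol.
Right side:
  Pa = N/m² (pressure = force per area),
      = kg·m⁻¹·s⁻².
  J = N·m (work = force × distance),
      = kg·m²·s⁻².
  So J⁻¹ = kg⁻¹·m⁻²·s².
  H = Wb/A (inductance = flux per current),
      = kg·m²·s⁻²·A⁻².
  So H⁻¹ = kg⁻¹·m⁻²·s²·A².
  Gy = J/kg (absorbed dose = energy per mass),
      = m²·s⁻².
  kat = mol/s = s⁻¹·mol (catalytic activity).
  Combining: Pa·J⁻¹·m³·H⁻¹·Gy·kat = (kg·m⁻¹·s⁻²) · (kg⁻¹·m⁻²·s²) · m³ · (kg⁻¹·m⁻²·s²·A²) · (m²·s⁻²) · (s⁻¹·mol) = kg⁻¹·s⁻¹·A²·mol.
Left is m²·s⁻³·mol; right is kg⁻¹·s⁻¹·A²·mol — different.

No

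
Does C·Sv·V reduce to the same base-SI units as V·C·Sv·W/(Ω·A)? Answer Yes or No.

No

Left side:
  C = s·A.
  Sv = m²·s⁻².
  V = kg·m²·s⁻³·A⁻¹.
  Combining: C·Sv·V = (s·A) · (m²·s⁻²) · (kg·m²·s⁻³·A⁻¹) = kg·m⁴·s⁻⁴.
Right side:
  Ω = V/A (resistance = voltage per current),
      = kg·m²·s⁻³·A⁻².
  So Ω⁻¹ = kg⁻¹·m⁻²·s³·A².
  V = W/A (potential = power per current),
      = kg·m²·s⁻³·A⁻¹.
  C = A·s = s·A (charge = current × time).
  Sv = J/kg (equivalent dose = energy per mass),
      = m²·s⁻².
  W = J/s (power = energy per time),
      = kg·m²·s⁻³.
  Combining: Ω⁻¹·V·C·Sv·A⁻¹·W = (kg⁻¹·m⁻²·s³·A²) · (kg·m²·s⁻³·A⁻¹) · (s·A) · (m²·s⁻²) · A⁻¹ · (kg·m²·s⁻³) = kg·m⁴·s⁻⁴·A.
Left is kg·m⁴·s⁻⁴; right is kg·m⁴·s⁻⁴·A — different.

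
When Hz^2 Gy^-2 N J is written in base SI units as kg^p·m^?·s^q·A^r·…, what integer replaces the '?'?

Hz = 1/s = s⁻¹ (frequency is cycles per second).
So Hz² = s⁻².
Gy = J/kg (absorbed dose = energy per mass),
    = m²·s⁻².
So Gy⁻² = m⁻⁴·s⁴.
N = kg·m/s² = kg·m·s⁻² (force = mass × acceleration).
J = N·m (work = force × distance),
    = kg·m²·s⁻².
Combining: Hz²·Gy⁻²·N·J = s⁻² · (m⁻⁴·s⁴) · (kg·m·s⁻²) · (kg·m²·s⁻²) = kg²·m⁻¹·s⁻².
The exponent of m is -1.

-1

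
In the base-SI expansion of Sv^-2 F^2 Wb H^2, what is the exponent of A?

Sv = J/kg (equivalent dose = energy per mass),
    = m²·s⁻².
So Sv⁻² = m⁻⁴·s⁴.
F = C/V (capacitance = charge per voltage),
    = A·s/(kg·m²·s⁻³·A⁻¹) (substituting C and V),
    = kg⁻¹·m⁻²·s⁴·A².
So F² = kg⁻²·m⁻⁴·s⁸·A⁴.
Wb = V·s (flux: a volt is a weber per second),
    = kg·m²·s⁻²·A⁻¹.
H = Wb/A (inductance = flux per current),
    = kg·m²·s⁻²·A⁻².
So H² = kg²·m⁴·s⁻⁴·A⁻⁴.
Combining: Sv⁻²·F²·Wb·H² = (m⁻⁴·s⁴) · (kg⁻²·m⁻⁴·s⁸·A⁴) · (kg·m²·s⁻²·A⁻¹) · (kg²·m⁴·s⁻⁴·A⁻⁴) = kg·m⁻²·s⁶·A⁻¹.
The exponent of A is -1.

-1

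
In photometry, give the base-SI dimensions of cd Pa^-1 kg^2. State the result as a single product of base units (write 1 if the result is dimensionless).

Pa = kg·m⁻¹·s⁻².
So Pa⁻¹ = kg⁻¹·m·s².
Combining: cd·Pa⁻¹·kg² = cd · (kg⁻¹·m·s²) · kg² = kg·m·s²·cd.

kg·m·s²·cd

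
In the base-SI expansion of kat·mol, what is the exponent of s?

-1

kat = mol/s = s⁻¹·mol (catalytic activity).
Combining: kat·mol = (s⁻¹·mol) · mol = s⁻¹·mol².
The exponent of s is -1.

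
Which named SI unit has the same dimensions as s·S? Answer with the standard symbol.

S = kg⁻¹·m⁻²·s³·A².
Combining: s·S = s · (kg⁻¹·m⁻²·s³·A²) = kg⁻¹·m⁻²·s⁴·A².
kg⁻¹·m⁻²·s⁴·A² is the base-SI form of the farad.

F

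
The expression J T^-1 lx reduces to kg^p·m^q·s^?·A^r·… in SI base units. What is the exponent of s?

J = N·m (work = force × distance),
    = kg·m²·s⁻².
T = Wb/m² (flux density = flux per area),
    = kg·s⁻²·A⁻¹.
So T⁻¹ = kg⁻¹·s²·A.
lx = lm/m² (illuminance = luminous flux per area),
    = m⁻²·cd.
Combining: J·T⁻¹·lx = (kg·m²·s⁻²) · (kg⁻¹·s²·A) · (m⁻²·cd) = A·cd.
The exponent of s is 0.

0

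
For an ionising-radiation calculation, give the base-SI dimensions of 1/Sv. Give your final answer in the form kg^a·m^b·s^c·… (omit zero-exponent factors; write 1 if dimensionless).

m⁻²·s²

Sv = J/kg (equivalent dose = energy per mass),
    = m²·s⁻².
So Sv⁻¹ = m⁻²·s².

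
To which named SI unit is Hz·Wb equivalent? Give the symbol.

Hz = 1/s = s⁻¹ (frequency is cycles per second).
Wb = V·s (flux: a volt is a weber per second),
    = kg·m²·s⁻²·A⁻¹.
Combining: Hz·Wb = s⁻¹ · (kg·m²·s⁻²·A⁻¹) = kg·m²·s⁻³·A⁻¹.
kg·m²·s⁻³·A⁻¹ is the base-SI form of the volt.

V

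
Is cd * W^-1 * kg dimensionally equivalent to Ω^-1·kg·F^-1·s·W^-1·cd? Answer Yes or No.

Left side:
  W = kg·m²·s⁻³.
  So W⁻¹ = kg⁻¹·m⁻²·s³.
  Combining: cd·W⁻¹·kg = cd · (kg⁻¹·m⁻²·s³) · kg = m⁻²·s³·cd.
Right side:
  Ω = V/A (resistance = voltage per current),
      = kg·m²·s⁻³·A⁻².
  So Ω⁻¹ = kg⁻¹·m⁻²·s³·A².
  F = C/V (capacitance = charge per voltage),
      = A·s/(kg·m²·s⁻³·A⁻¹) (substituting C and V),
      = kg⁻¹·m⁻²·s⁴·A².
  So F⁻¹ = kg·m²·s⁻⁴·A⁻².
  W = J/s (power = energy per time),
      = kg·m²·s⁻³.
  So W⁻¹ = kg⁻¹·m⁻²·s³.
  Combining: Ω⁻¹·kg·F⁻¹·s·W⁻¹·cd = (kg⁻¹·m⁻²·s³·A²) · kg · (kg·m²·s⁻⁴·A⁻²) · s · (kg⁻¹·m⁻²·s³) · cd = m⁻²·s³·cd.
Both reduce to m⁻²·s³·cd.

Yes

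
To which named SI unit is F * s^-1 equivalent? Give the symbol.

S

F = C/V (capacitance = charge per voltage),
    = A·s/(kg·m²·s⁻³·A⁻¹) (substituting C and V),
    = kg⁻¹·m⁻²·s⁴·A².
Combining: F·s⁻¹ = (kg⁻¹·m⁻²·s⁴·A²) · s⁻¹ = kg⁻¹·m⁻²·s³·A².
kg⁻¹·m⁻²·s³·A² is the base-SI form of the siemens.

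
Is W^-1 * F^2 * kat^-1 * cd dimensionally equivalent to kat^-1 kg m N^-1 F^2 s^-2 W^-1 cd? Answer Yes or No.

Yes

Left side:
  W = kg·m²·s⁻³.
  So W⁻¹ = kg⁻¹·m⁻²·s³.
  F = kg⁻¹·m⁻²·s⁴·A².
  So F² = kg⁻²·m⁻⁴·s⁸·A⁴.
  kat = s⁻¹·mol.
  So kat⁻¹ = s·mol⁻¹.
  Combining: W⁻¹·F²·kat⁻¹·cd = (kg⁻¹·m⁻²·s³) · (kg⁻²·m⁻⁴·s⁸·A⁴) · (s·mol⁻¹) · cd = kg⁻³·m⁻⁶·s¹²·A⁴·mol⁻¹·cd.
Right side:
  kat = mol/s = s⁻¹·mol (catalytic activity).
  So kat⁻¹ = s·mol⁻¹.
  N = kg·m/s² = kg·m·s⁻² (force = mass × acceleration).
  So N⁻¹ = kg⁻¹·m⁻¹·s².
  F = C/V (capacitance = charge per voltage),
      = A·s/(kg·m²·s⁻³·A⁻¹) (substituting C and V),
      = kg⁻¹·m⁻²·s⁴·A².
  So F² = kg⁻²·m⁻⁴·s⁸·A⁴.
  W = J/s (power = energy per time),
      = kg·m²·s⁻³.
  So W⁻¹ = kg⁻¹·m⁻²·s³.
  Combining: kat⁻¹·kg·m·N⁻¹·F²·s⁻²·W⁻¹·cd = (s·mol⁻¹) · kg · m · (kg⁻¹·m⁻¹·s²) · (kg⁻²·m⁻⁴·s⁸·A⁴) · s⁻² · (kg⁻¹·m⁻²·s³) · cd = kg⁻³·m⁻⁶·s¹²·A⁴·mol⁻¹·cd.
Both reduce to kg⁻³·m⁻⁶·s¹²·A⁴·mol⁻¹·cd.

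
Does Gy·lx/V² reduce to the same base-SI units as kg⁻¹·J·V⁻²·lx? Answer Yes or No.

Yes

Left side:
  Gy = m²·s⁻².
  lx = m⁻²·cd.
  V = kg·m²·s⁻³·A⁻¹.
  So V⁻² = kg⁻²·m⁻⁴·s⁶·A².
  Combining: Gy·lx·V⁻² = (m²·s⁻²) · (m⁻²·cd) · (kg⁻²·m⁻⁴·s⁶·A²) = kg⁻²·m⁻⁴·s⁴·A²·cd.
Right side:
  J = kg·m²·s⁻².
  V = kg·m²·s⁻³·A⁻¹.
  So V⁻² = kg⁻²·m⁻⁴·s⁶·A².
  lx = m⁻²·cd.
  Combining: kg⁻¹·J·V⁻²·lx = kg⁻¹ · (kg·m²·s⁻²) · (kg⁻²·m⁻⁴·s⁶·A²) · (m⁻²·cd) = kg⁻²·m⁻⁴·s⁴·A²·cd.
Both reduce to kg⁻²·m⁻⁴·s⁴·A²·cd.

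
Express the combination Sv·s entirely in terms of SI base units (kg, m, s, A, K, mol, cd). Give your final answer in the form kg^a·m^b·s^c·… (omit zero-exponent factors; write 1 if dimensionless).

m²·s⁻¹

Sv = J/kg (equivalent dose = energy per mass),
    = m²·s⁻².
Combining: Sv·s = (m²·s⁻²) · s = m²·s⁻¹.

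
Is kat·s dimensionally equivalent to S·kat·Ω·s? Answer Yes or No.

Left side:
  kat = s⁻¹·mol.
  Combining: kat·s = (s⁻¹·mol) · s = mol.
Right side:
  S = kg⁻¹·m⁻²·s³·A².
  kat = s⁻¹·mol.
  Ω = kg·m²·s⁻³·A⁻².
  Combining: S·kat·Ω·s = (kg⁻¹·m⁻²·s³·A²) · (s⁻¹·mol) · (kg·m²·s⁻³·A⁻²) · s = mol.
Both reduce to mol.

Yes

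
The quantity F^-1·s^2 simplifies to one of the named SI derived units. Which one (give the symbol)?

F = kg⁻¹·m⁻²·s⁴·A².
So F⁻¹ = kg·m²·s⁻⁴·A⁻².
Combining: F⁻¹·s² = (kg·m²·s⁻⁴·A⁻²) · s² = kg·m²·s⁻²·A⁻².
kg·m²·s⁻²·A⁻² is the base-SI form of the henry.

H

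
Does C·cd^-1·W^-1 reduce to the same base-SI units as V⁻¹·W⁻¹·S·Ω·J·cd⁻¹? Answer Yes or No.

Yes

Left side:
  C = s·A.
  W = kg·m²·s⁻³.
  So W⁻¹ = kg⁻¹·m⁻²·s³.
  Combining: C·cd⁻¹·W⁻¹ = (s·A) · cd⁻¹ · (kg⁻¹·m⁻²·s³) = kg⁻¹·m⁻²·s⁴·A·cd⁻¹.
Right side:
  V = kg·m²·s⁻³·A⁻¹.
  So V⁻¹ = kg⁻¹·m⁻²·s³·A.
  W = kg·m²·s⁻³.
  So W⁻¹ = kg⁻¹·m⁻²·s³.
  S = kg⁻¹·m⁻²·s³·A².
  Ω = kg·m²·s⁻³·A⁻².
  J = kg·m²·s⁻².
  Combining: V⁻¹·W⁻¹·S·Ω·J·cd⁻¹ = (kg⁻¹·m⁻²·s³·A) · (kg⁻¹·m⁻²·s³) · (kg⁻¹·m⁻²·s³·A²) · (kg·m²·s⁻³·A⁻²) · (kg·m²·s⁻²) · cd⁻¹ = kg⁻¹·m⁻²·s⁴·A·cd⁻¹.
Both reduce to kg⁻¹·m⁻²·s⁴·A·cd⁻¹.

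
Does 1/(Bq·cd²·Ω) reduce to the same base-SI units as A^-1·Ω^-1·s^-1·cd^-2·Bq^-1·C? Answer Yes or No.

Left side:
  Bq = 1/s = s⁻¹ (activity is decays per second).
  So Bq⁻¹ = s.
  Ω = V/A (resistance = voltage per current),
      = kg·m²·s⁻³·A⁻².
  So Ω⁻¹ = kg⁻¹·m⁻²·s³·A².
  Combining: Bq⁻¹·cd⁻²·Ω⁻¹ = s · cd⁻² · (kg⁻¹·m⁻²·s³·A²) = kg⁻¹·m⁻²·s⁴·A²·cd⁻².
Right side:
  Ω = kg·m²·s⁻³·A⁻².
  So Ω⁻¹ = kg⁻¹·m⁻²·s³·A².
  Bq = s⁻¹.
  So Bq⁻¹ = s.
  C = s·A.
  Combining: A⁻¹·Ω⁻¹·s⁻¹·cd⁻²·Bq⁻¹·C = A⁻¹ · (kg⁻¹·m⁻²·s³·A²) · s⁻¹ · cd⁻² · s · (s·A) = kg⁻¹·m⁻²·s⁴·A²·cd⁻².
Both reduce to kg⁻¹·m⁻²·s⁴·A²·cd⁻².

Yes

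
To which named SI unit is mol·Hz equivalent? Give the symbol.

Hz = s⁻¹.
Combining: mol·Hz = mol · s⁻¹ = s⁻¹·mol.
s⁻¹·mol is the base-SI form of the katal.

kat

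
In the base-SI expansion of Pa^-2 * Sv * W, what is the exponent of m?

6

Pa = kg·m⁻¹·s⁻².
So Pa⁻² = kg⁻²·m²·s⁴.
Sv = m²·s⁻².
W = kg·m²·s⁻³.
Combining: Pa⁻²·Sv·W = (kg⁻²·m²·s⁴) · (m²·s⁻²) · (kg·m²·s⁻³) = kg⁻¹·m⁶·s⁻¹.
The exponent of m is 6.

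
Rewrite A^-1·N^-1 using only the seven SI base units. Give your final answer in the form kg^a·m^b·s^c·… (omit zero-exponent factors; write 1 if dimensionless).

N = kg·m·s⁻².
So N⁻¹ = kg⁻¹·m⁻¹·s².
Combining: A⁻¹·N⁻¹ = A⁻¹ · (kg⁻¹·m⁻¹·s²) = kg⁻¹·m⁻¹·s²·A⁻¹.

kg⁻¹·m⁻¹·s²·A⁻¹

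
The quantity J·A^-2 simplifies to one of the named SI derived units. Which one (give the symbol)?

H

J = N·m (work = force × distance),
    = kg·m²·s⁻².
Combining: J·A⁻² = (kg·m²·s⁻²) · A⁻² = kg·m²·s⁻²·A⁻².
kg·m²·s⁻²·A⁻² is the base-SI form of the henry.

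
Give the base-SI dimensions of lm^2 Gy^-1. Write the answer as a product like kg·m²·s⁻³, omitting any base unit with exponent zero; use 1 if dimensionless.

m⁻²·s²·cd²

lm = cd·sr = cd (luminous flux; sr is dimensionless).
So lm² = cd².
Gy = J/kg (absorbed dose = energy per mass),
    = m²·s⁻².
So Gy⁻¹ = m⁻²·s².
Combining: lm²·Gy⁻¹ = cd² · (m⁻²·s²) = m⁻²·s²·cd².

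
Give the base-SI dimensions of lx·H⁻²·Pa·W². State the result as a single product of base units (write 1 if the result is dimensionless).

lx = m⁻²·cd.
H = kg·m²·s⁻²·A⁻².
So H⁻² = kg⁻²·m⁻⁴·s⁴·A⁴.
Pa = kg·m⁻¹·s⁻².
W = kg·m²·s⁻³.
So W² = kg²·m⁴·s⁻⁶.
Combining: lx·H⁻²·Pa·W² = (m⁻²·cd) · (kg⁻²·m⁻⁴·s⁴·A⁴) · (kg·m⁻¹·s⁻²) · (kg²·m⁴·s⁻⁶) = kg·m⁻³·s⁻⁴·A⁴·cd.

kg·m⁻³·s⁻⁴·A⁴·cd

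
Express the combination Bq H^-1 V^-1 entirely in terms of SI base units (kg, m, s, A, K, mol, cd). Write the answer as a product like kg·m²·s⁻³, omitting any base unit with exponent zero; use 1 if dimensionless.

kg⁻²·m⁻⁴·s⁴·A³

Bq = s⁻¹.
H = kg·m²·s⁻²·A⁻².
So H⁻¹ = kg⁻¹·m⁻²·s²·A².
V = kg·m²·s⁻³·A⁻¹.
So V⁻¹ = kg⁻¹·m⁻²·s³·A.
Combining: Bq·H⁻¹·V⁻¹ = s⁻¹ · (kg⁻¹·m⁻²·s²·A²) · (kg⁻¹·m⁻²·s³·A) = kg⁻²·m⁻⁴·s⁴·A³.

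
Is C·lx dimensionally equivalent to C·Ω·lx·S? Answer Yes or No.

Left side:
  C = A·s = s·A (charge = current × time).
  lx = lm/m² (illuminance = luminous flux per area),
      = m⁻²·cd.
  Combining: C·lx = (s·A) · (m⁻²·cd) = m⁻²·s·A·cd.
Right side:
  C = A·s = s·A (charge = current × time).
  Ω = V/A (resistance = voltage per current),
      = kg·m²·s⁻³·A⁻².
  lx = lm/m² (illuminance = luminous flux per area),
      = m⁻²·cd.
  S = 1/Ω (conductance is reciprocal resistance),
      = kg⁻¹·m⁻²·s³·A².
  Combining: C·Ω·lx·S = (s·A) · (kg·m²·s⁻³·A⁻²) · (m⁻²·cd) · (kg⁻¹·m⁻²·s³·A²) = m⁻²·s·A·cd.
Both reduce to m⁻²·s·A·cd.

Yes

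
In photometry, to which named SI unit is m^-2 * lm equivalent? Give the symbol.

lx

lm = cd·sr = cd (luminous flux; sr is dimensionless).
Combining: m⁻²·lm = m⁻² · cd = m⁻²·cd.
m⁻²·cd is the base-SI form of the lux.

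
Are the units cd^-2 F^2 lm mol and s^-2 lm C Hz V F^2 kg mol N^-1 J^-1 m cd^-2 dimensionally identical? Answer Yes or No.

Left side:
  F = C/V (capacitance = charge per voltage),
      = A·s/(kg·m²·s⁻³·A⁻¹) (substituting C and V),
      = kg⁻¹·m⁻²·s⁴·A².
  So F² = kg⁻²·m⁻⁴·s⁸·A⁴.
  lm = cd·sr = cd (luminous flux; sr is dimensionless).
  Combining: cd⁻²·F²·lm·mol = cd⁻² · (kg⁻²·m⁻⁴·s⁸·A⁴) · cd · mol = kg⁻²·m⁻⁴·s⁸·A⁴·mol·cd⁻¹.
Right side:
  lm = cd·sr = cd (luminous flux; sr is dimensionless).
  C = A·s = s·A (charge = current × time).
  Hz = 1/s = s⁻¹ (frequency is cycles per second).
  V = W/A (potential = power per current),
      = kg·m²·s⁻³·A⁻¹.
  F = C/V (capacitance = charge per voltage),
      = A·s/(kg·m²·s⁻³·A⁻¹) (substituting C and V),
      = kg⁻¹·m⁻²·s⁴·A².
  So F² = kg⁻²·m⁻⁴·s⁸·A⁴.
  N = kg·m/s² = kg·m·s⁻² (force = mass × acceleration).
  So N⁻¹ = kg⁻¹·m⁻¹·s².
  J = N·m (work = force × distance),
      = kg·m²·s⁻².
  So J⁻¹ = kg⁻¹·m⁻²·s².
  Combining: s⁻²·lm·C·Hz·V·F²·kg·mol·N⁻¹·J⁻¹·m·cd⁻² = s⁻² · cd · (s·A) · s⁻¹ · (kg·m²·s⁻³·A⁻¹) · (kg⁻²·m⁻⁴·s⁸·A⁴) · kg · mol · (kg⁻¹·m⁻¹·s²) · (kg⁻¹·m⁻²·s²) · m · cd⁻² = kg⁻²·m⁻⁴·s⁷·A⁴·mol·cd⁻¹.
Left is kg⁻²·m⁻⁴·s⁸·A⁴·mol·cd⁻¹; right is kg⁻²·m⁻⁴·s⁷·A⁴·mol·cd⁻¹ — different.

No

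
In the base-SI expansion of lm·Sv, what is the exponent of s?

lm = cd·sr = cd (luminous flux; sr is dimensionless).
Sv = J/kg (equivalent dose = energy per mass),
    = m²·s⁻².
Combining: lm·Sv = cd · (m²·s⁻²) = m²·s⁻²·cd.
The exponent of s is -2.

-2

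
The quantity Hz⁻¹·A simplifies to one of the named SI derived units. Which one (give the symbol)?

Hz = s⁻¹.
So Hz⁻¹ = s.
Combining: Hz⁻¹·A = s · A = s·A.
s·A is the base-SI form of the coulomb.

C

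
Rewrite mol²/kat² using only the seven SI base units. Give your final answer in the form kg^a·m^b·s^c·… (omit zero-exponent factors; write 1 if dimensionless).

kat = mol/s = s⁻¹·mol (catalytic activity).
So kat⁻² = s²·mol⁻².
Combining: kat⁻²·mol² = (s²·mol⁻²) · mol² = s².

s²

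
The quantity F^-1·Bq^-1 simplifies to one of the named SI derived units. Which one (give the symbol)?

Ω

F = kg⁻¹·m⁻²·s⁴·A².
So F⁻¹ = kg·m²·s⁻⁴·A⁻².
Bq = s⁻¹.
So Bq⁻¹ = s.
Combining: F⁻¹·Bq⁻¹ = (kg·m²·s⁻⁴·A⁻²) · s = kg·m²·s⁻³·A⁻².
kg·m²·s⁻³·A⁻² is the base-SI form of the ohm.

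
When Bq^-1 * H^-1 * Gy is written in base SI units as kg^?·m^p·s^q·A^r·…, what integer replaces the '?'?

-1

Bq = 1/s = s⁻¹ (activity is decays per second).
So Bq⁻¹ = s.
H = Wb/A (inductance = flux per current),
    = kg·m²·s⁻²·A⁻².
So H⁻¹ = kg⁻¹·m⁻²·s²·A².
Gy = J/kg (absorbed dose = energy per mass),
    = m²·s⁻².
Combining: Bq⁻¹·H⁻¹·Gy = s · (kg⁻¹·m⁻²·s²·A²) · (m²·s⁻²) = kg⁻¹·s·A².
The exponent of kg is -1.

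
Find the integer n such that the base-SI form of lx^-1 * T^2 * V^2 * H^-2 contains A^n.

lx = m⁻²·cd.
So lx⁻¹ = m²·cd⁻¹.
T = kg·s⁻²·A⁻¹.
So T² = kg²·s⁻⁴·A⁻².
V = kg·m²·s⁻³·A⁻¹.
So V² = kg²·m⁴·s⁻⁶·A⁻².
H = kg·m²·s⁻²·A⁻².
So H⁻² = kg⁻²·m⁻⁴·s⁴·A⁴.
Combining: lx⁻¹·T²·V²·H⁻² = (m²·cd⁻¹) · (kg²·s⁻⁴·A⁻²) · (kg²·m⁴·s⁻⁶·A⁻²) · (kg⁻²·m⁻⁴·s⁴·A⁴) = kg²·m²·s⁻⁶·cd⁻¹.
The exponent of A is 0.

0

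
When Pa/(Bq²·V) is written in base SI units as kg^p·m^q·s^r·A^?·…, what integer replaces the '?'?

1

Bq = 1/s = s⁻¹ (activity is decays per second).
So Bq⁻² = s².
V = W/A (potential = power per current),
    = kg·m²·s⁻³·A⁻¹.
So V⁻¹ = kg⁻¹·m⁻²·s³·A.
Pa = N/m² (pressure = force per area),
    = kg·m⁻¹·s⁻².
Combining: Bq⁻²·V⁻¹·Pa = s² · (kg⁻¹·m⁻²·s³·A) · (kg·m⁻¹·s⁻²) = m⁻³·s³·A.
The exponent of A is 1.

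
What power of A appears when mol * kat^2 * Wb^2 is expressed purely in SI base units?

kat = mol/s = s⁻¹·mol (catalytic activity).
So kat² = s⁻²·mol².
Wb = V·s (flux: a volt is a weber per second),
    = kg·m²·s⁻²·A⁻¹.
So Wb² = kg²·m⁴·s⁻⁴·A⁻².
Combining: mol·kat²·Wb² = mol · (s⁻²·mol²) · (kg²·m⁴·s⁻⁴·A⁻²) = kg²·m⁴·s⁻⁶·A⁻²·mol³.
The exponent of A is -2.

-2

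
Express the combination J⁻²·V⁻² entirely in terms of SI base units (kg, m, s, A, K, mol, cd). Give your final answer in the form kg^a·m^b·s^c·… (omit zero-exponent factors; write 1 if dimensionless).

J = N·m (work = force × distance),
    = kg·m²·s⁻².
So J⁻² = kg⁻²·m⁻⁴·s⁴.
V = W/A (potential = power per current),
    = kg·m²·s⁻³·A⁻¹.
So V⁻² = kg⁻²·m⁻⁴·s⁶·A².
Combining: J⁻²·V⁻² = (kg⁻²·m⁻⁴·s⁴) · (kg⁻²·m⁻⁴·s⁶·A²) = kg⁻⁴·m⁻⁸·s¹⁰·A².

kg⁻⁴·m⁻⁸·s¹⁰·A²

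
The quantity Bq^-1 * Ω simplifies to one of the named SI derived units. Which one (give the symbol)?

H

Bq = 1/s = s⁻¹ (activity is decays per second).
So Bq⁻¹ = s.
Ω = V/A (resistance = voltage per current),
    = kg·m²·s⁻³·A⁻².
Combining: Bq⁻¹·Ω = s · (kg·m²·s⁻³·A⁻²) = kg·m²·s⁻²·A⁻².
kg·m²·s⁻²·A⁻² is the base-SI form of the henry.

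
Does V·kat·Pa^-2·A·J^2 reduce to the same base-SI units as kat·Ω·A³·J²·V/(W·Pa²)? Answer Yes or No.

Left side:
  V = W/A (potential = power per current),
      = kg·m²·s⁻³·A⁻¹.
  kat = mol/s = s⁻¹·mol (catalytic activity).
  Pa = N/m² (pressure = force per area),
      = kg·m⁻¹·s⁻².
  So Pa⁻² = kg⁻²·m²·s⁴.
  J = N·m (work = force × distance),
      = kg·m²·s⁻².
  So J² = kg²·m⁴·s⁻⁴.
  Combining: V·kat·Pa⁻²·A·J² = (kg·m²·s⁻³·A⁻¹) · (s⁻¹·mol) · (kg⁻²·m²·s⁴) · A · (kg²·m⁴·s⁻⁴) = kg·m⁸·s⁻⁴·mol.
Right side:
  kat = s⁻¹·mol.
  Ω = kg·m²·s⁻³·A⁻².
  W = kg·m²·s⁻³.
  So W⁻¹ = kg⁻¹·m⁻²·s³.
  J = kg·m²·s⁻².
  So J² = kg²·m⁴·s⁻⁴.
  Pa = kg·m⁻¹·s⁻².
  So Pa⁻² = kg⁻²·m²·s⁴.
  V = kg·m²·s⁻³·A⁻¹.
  Combining: kat·Ω·A³·W⁻¹·J²·Pa⁻²·V = (s⁻¹·mol) · (kg·m²·s⁻³·A⁻²) · A³ · (kg⁻¹·m⁻²·s³) · (kg²·m⁴·s⁻⁴) · (kg⁻²·m²·s⁴) · (kg·m²·s⁻³·A⁻¹) = kg·m⁸·s⁻⁴·mol.
Both reduce to kg·m⁸·s⁻⁴·mol.

Yes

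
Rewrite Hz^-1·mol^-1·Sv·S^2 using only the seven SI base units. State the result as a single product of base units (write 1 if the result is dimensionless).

kg⁻²·m⁻²·s⁵·A⁴·mol⁻¹

Hz = s⁻¹.
So Hz⁻¹ = s.
Sv = m²·s⁻².
S = kg⁻¹·m⁻²·s³·A².
So S² = kg⁻²·m⁻⁴·s⁶·A⁴.
Combining: Hz⁻¹·mol⁻¹·Sv·S² = s · mol⁻¹ · (m²·s⁻²) · (kg⁻²·m⁻⁴·s⁶·A⁴) = kg⁻²·m⁻²·s⁵·A⁴·mol⁻¹.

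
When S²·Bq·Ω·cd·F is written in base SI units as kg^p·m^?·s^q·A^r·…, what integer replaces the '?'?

S = kg⁻¹·m⁻²·s³·A².
So S² = kg⁻²·m⁻⁴·s⁶·A⁴.
Bq = s⁻¹.
Ω = kg·m²·s⁻³·A⁻².
F = kg⁻¹·m⁻²·s⁴·A².
Combining: S²·Bq·Ω·cd·F = (kg⁻²·m⁻⁴·s⁶·A⁴) · s⁻¹ · (kg·m²·s⁻³·A⁻²) · cd · (kg⁻¹·m⁻²·s⁴·A²) = kg⁻²·m⁻⁴·s⁶·A⁴·cd.
The exponent of m is -4.

-4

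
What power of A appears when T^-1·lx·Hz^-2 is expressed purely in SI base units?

T = kg·s⁻²·A⁻¹.
So T⁻¹ = kg⁻¹·s²·A.
lx = m⁻²·cd.
Hz = s⁻¹.
So Hz⁻² = s².
Combining: T⁻¹·lx·Hz⁻² = (kg⁻¹·s²·A) · (m⁻²·cd) · s² = kg⁻¹·m⁻²·s⁴·A·cd.
The exponent of A is 1.

1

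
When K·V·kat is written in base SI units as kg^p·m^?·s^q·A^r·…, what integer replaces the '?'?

V = W/A (potential = power per current),
    = kg·m²·s⁻³·A⁻¹.
kat = mol/s = s⁻¹·mol (catalytic activity).
Combining: K·V·kat = K · (kg·m²·s⁻³·A⁻¹) · (s⁻¹·mol) = kg·m²·s⁻⁴·A⁻¹·K·mol.
The exponent of m is 2.

2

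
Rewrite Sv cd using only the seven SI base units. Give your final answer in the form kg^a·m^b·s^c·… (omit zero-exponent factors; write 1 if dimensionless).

m²·s⁻²·cd

Sv = J/kg (equivalent dose = energy per mass),
    = m²·s⁻².
Combining: Sv·cd = (m²·s⁻²) · cd = m²·s⁻²·cd.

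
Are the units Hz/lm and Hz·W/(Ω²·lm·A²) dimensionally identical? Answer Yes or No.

No

Left side:
  lm = cd·sr = cd (luminous flux; sr is dimensionless).
  So lm⁻¹ = cd⁻¹.
  Hz = 1/s = s⁻¹ (frequency is cycles per second).
  Combining: lm⁻¹·Hz = cd⁻¹ · s⁻¹ = s⁻¹·cd⁻¹.
Right side:
  Ω = V/A (resistance = voltage per current),
      = kg·m²·s⁻³·A⁻².
  So Ω⁻² = kg⁻²·m⁻⁴·s⁶·A⁴.
  Hz = 1/s = s⁻¹ (frequency is cycles per second).
  lm = cd·sr = cd (luminous flux; sr is dimensionless).
  So lm⁻¹ = cd⁻¹.
  W = J/s (power = energy per time),
      = kg·m²·s⁻³.
  Combining: Ω⁻²·Hz·lm⁻¹·A⁻²·W = (kg⁻²·m⁻⁴·s⁶·A⁴) · s⁻¹ · cd⁻¹ · A⁻² · (kg·m²·s⁻³) = kg⁻¹·m⁻²·s²·A²·cd⁻¹.
Left is s⁻¹·cd⁻¹; right is kg⁻¹·m⁻²·s²·A²·cd⁻¹ — different.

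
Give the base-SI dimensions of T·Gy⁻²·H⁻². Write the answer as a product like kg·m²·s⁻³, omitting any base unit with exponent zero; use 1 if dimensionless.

kg⁻¹·m⁻⁸·s⁶·A³

T = kg·s⁻²·A⁻¹.
Gy = m²·s⁻².
So Gy⁻² = m⁻⁴·s⁴.
H = kg·m²·s⁻²·A⁻².
So H⁻² = kg⁻²·m⁻⁴·s⁴·A⁴.
Combining: T·Gy⁻²·H⁻² = (kg·s⁻²·A⁻¹) · (m⁻⁴·s⁴) · (kg⁻²·m⁻⁴·s⁴·A⁴) = kg⁻¹·m⁻⁸·s⁶·A³.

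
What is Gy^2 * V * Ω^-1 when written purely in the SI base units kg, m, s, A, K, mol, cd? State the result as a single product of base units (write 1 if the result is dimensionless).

Gy = J/kg (absorbed dose = energy per mass),
    = m²·s⁻².
So Gy² = m⁴·s⁻⁴.
V = W/A (potential = power per current),
    = kg·m²·s⁻³·A⁻¹.
Ω = V/A (resistance = voltage per current),
    = kg·m²·s⁻³·A⁻².
So Ω⁻¹ = kg⁻¹·m⁻²·s³·A².
Combining: Gy²·V·Ω⁻¹ = (m⁴·s⁻⁴) · (kg·m²·s⁻³·A⁻¹) · (kg⁻¹·m⁻²·s³·A²) = m⁴·s⁻⁴·A.

m⁴·s⁻⁴·A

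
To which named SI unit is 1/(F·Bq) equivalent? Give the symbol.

F = C/V (capacitance = charge per voltage),
    = A·s/(kg·m²·s⁻³·A⁻¹) (substituting C and V),
    = kg⁻¹·m⁻²·s⁴·A².
So F⁻¹ = kg·m²·s⁻⁴·A⁻².
Bq = 1/s = s⁻¹ (activity is decays per second).
So Bq⁻¹ = s.
Combining: F⁻¹·Bq⁻¹ = (kg·m²·s⁻⁴·A⁻²) · s = kg·m²·s⁻³·A⁻².
kg·m²·s⁻³·A⁻² is the base-SI form of the ohm.

Ω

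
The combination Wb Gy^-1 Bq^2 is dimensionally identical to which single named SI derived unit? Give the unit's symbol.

Wb = V·s (flux: a volt is a weber per second),
    = kg·m²·s⁻²·A⁻¹.
Gy = J/kg (absorbed dose = energy per mass),
    = m²·s⁻².
So Gy⁻¹ = m⁻²·s².
Bq = 1/s = s⁻¹ (activity is decays per second).
So Bq² = s⁻².
Combining: Wb·Gy⁻¹·Bq² = (kg·m²·s⁻²·A⁻¹) · (m⁻²·s²) · s⁻² = kg·s⁻²·A⁻¹.
kg·s⁻²·A⁻¹ is the base-SI form of the tesla.

T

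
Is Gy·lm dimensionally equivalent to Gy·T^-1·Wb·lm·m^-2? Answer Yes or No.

Yes

Left side:
  Gy = m²·s⁻².
  lm = cd.
  Combining: Gy·lm = (m²·s⁻²) · cd = m²·s⁻²·cd.
Right side:
  Gy = J/kg (absorbed dose = energy per mass),
      = m²·s⁻².
  T = Wb/m² (flux density = flux per area),
      = kg·s⁻²·A⁻¹.
  So T⁻¹ = kg⁻¹·s²·A.
  Wb = V·s (flux: a volt is a weber per second),
      = kg·m²·s⁻²·A⁻¹.
  lm = cd·sr = cd (luminous flux; sr is dimensionless).
  Combining: Gy·T⁻¹·Wb·lm·m⁻² = (m²·s⁻²) · (kg⁻¹·s²·A) · (kg·m²·s⁻²·A⁻¹) · cd · m⁻² = m²·s⁻²·cd.
Both reduce to m²·s⁻²·cd.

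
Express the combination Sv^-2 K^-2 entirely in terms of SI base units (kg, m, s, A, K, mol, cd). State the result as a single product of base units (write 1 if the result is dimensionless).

Sv = m²·s⁻².
So Sv⁻² = m⁻⁴·s⁴.
Combining: Sv⁻²·K⁻² = (m⁻⁴·s⁴) · K⁻² = m⁻⁴·s⁴·K⁻².

m⁻⁴·s⁴·K⁻²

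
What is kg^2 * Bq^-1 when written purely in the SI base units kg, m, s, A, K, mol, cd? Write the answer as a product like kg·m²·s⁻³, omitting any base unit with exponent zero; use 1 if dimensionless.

Bq = s⁻¹.
So Bq⁻¹ = s.
Combining: kg²·Bq⁻¹ = kg² · s = kg²·s.

kg²·s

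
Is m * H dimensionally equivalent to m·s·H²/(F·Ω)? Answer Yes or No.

No

Left side:
  H = Wb/A (inductance = flux per current),
      = kg·m²·s⁻²·A⁻².
  Combining: m·H = m · (kg·m²·s⁻²·A⁻²) = kg·m³·s⁻²·A⁻².
Right side:
  F = C/V (capacitance = charge per voltage),
      = A·s/(kg·m²·s⁻³·A⁻¹) (substituting C and V),
      = kg⁻¹·m⁻²·s⁴·A².
  So F⁻¹ = kg·m²·s⁻⁴·A⁻².
  H = Wb/A (inductance = flux per current),
      = kg·m²·s⁻²·A⁻².
  So H² = kg²·m⁴·s⁻⁴·A⁻⁴.
  Ω = V/A (resistance = voltage per current),
      = kg·m²·s⁻³·A⁻².
  So Ω⁻¹ = kg⁻¹·m⁻²·s³·A².
  Combining: m·F⁻¹·s·H²·Ω⁻¹ = m · (kg·m²·s⁻⁴·A⁻²) · s · (kg²·m⁴·s⁻⁴·A⁻⁴) · (kg⁻¹·m⁻²·s³·A²) = kg²·m⁵·s⁻⁴·A⁻⁴.
Left is kg·m³·s⁻²·A⁻²; right is kg²·m⁵·s⁻⁴·A⁻⁴ — different.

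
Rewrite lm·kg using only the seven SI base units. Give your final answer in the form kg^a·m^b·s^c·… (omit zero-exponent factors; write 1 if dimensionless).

kg·cd

lm = cd·sr = cd (luminous flux; sr is dimensionless).
Combining: lm·kg = cd · kg = kg·cd.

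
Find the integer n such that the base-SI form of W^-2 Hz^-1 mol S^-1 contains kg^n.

W = kg·m²·s⁻³.
So W⁻² = kg⁻²·m⁻⁴·s⁶.
Hz = s⁻¹.
So Hz⁻¹ = s.
S = kg⁻¹·m⁻²·s³·A².
So S⁻¹ = kg·m²·s⁻³·A⁻².
Combining: W⁻²·Hz⁻¹·mol·S⁻¹ = (kg⁻²·m⁻⁴·s⁶) · s · mol · (kg·m²·s⁻³·A⁻²) = kg⁻¹·m⁻²·s⁴·A⁻²·mol.
The exponent of kg is -1.

-1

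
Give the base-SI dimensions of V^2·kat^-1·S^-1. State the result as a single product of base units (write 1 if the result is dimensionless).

V = kg·m²·s⁻³·A⁻¹.
So V² = kg²·m⁴·s⁻⁶·A⁻².
kat = s⁻¹·mol.
So kat⁻¹ = s·mol⁻¹.
S = kg⁻¹·m⁻²·s³·A².
So S⁻¹ = kg·m²·s⁻³·A⁻².
Combining: V²·kat⁻¹·S⁻¹ = (kg²·m⁴·s⁻⁶·A⁻²) · (s·mol⁻¹) · (kg·m²·s⁻³·A⁻²) = kg³·m⁶·s⁻⁸·A⁻⁴·mol⁻¹.

kg³·m⁶·s⁻⁸·A⁻⁴·mol⁻¹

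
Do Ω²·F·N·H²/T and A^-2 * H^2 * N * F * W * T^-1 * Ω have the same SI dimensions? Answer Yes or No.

Yes

Left side:
  Ω = kg·m²·s⁻³·A⁻².
  So Ω² = kg²·m⁴·s⁻⁶·A⁻⁴.
  F = kg⁻¹·m⁻²·s⁴·A².
  N = kg·m·s⁻².
  T = kg·s⁻²·A⁻¹.
  So T⁻¹ = kg⁻¹·s²·A.
  H = kg·m²·s⁻²·A⁻².
  So H² = kg²·m⁴·s⁻⁴·A⁻⁴.
  Combining: Ω²·F·N·T⁻¹·H² = (kg²·m⁴·s⁻⁶·A⁻⁴) · (kg⁻¹·m⁻²·s⁴·A²) · (kg·m·s⁻²) · (kg⁻¹·s²·A) · (kg²·m⁴·s⁻⁴·A⁻⁴) = kg³·m⁷·s⁻⁶·A⁻⁵.
Right side:
  H = kg·m²·s⁻²·A⁻².
  So H² = kg²·m⁴·s⁻⁴·A⁻⁴.
  N = kg·m·s⁻².
  F = kg⁻¹·m⁻²·s⁴·A².
  W = kg·m²·s⁻³.
  T = kg·s⁻²·A⁻¹.
  So T⁻¹ = kg⁻¹·s²·A.
  Ω = kg·m²·s⁻³·A⁻².
  Combining: A⁻²·H²·N·F·W·T⁻¹·Ω = A⁻² · (kg²·m⁴·s⁻⁴·A⁻⁴) · (kg·m·s⁻²) · (kg⁻¹·m⁻²·s⁴·A²) · (kg·m²·s⁻³) · (kg⁻¹·s²·A) · (kg·m²·s⁻³·A⁻²) = kg³·m⁷·s⁻⁶·A⁻⁵.
Both reduce to kg³·m⁷·s⁻⁶·A⁻⁵.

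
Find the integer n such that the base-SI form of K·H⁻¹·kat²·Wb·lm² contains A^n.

1

H = Wb/A (inductance = flux per current),
    = kg·m²·s⁻²·A⁻².
So H⁻¹ = kg⁻¹·m⁻²·s²·A².
kat = mol/s = s⁻¹·mol (catalytic activity).
So kat² = s⁻²·mol².
Wb = V·s (flux: a volt is a weber per second),
    = kg·m²·s⁻²·A⁻¹.
lm = cd·sr = cd (luminous flux; sr is dimensionless).
So lm² = cd².
Combining: K·H⁻¹·kat²·Wb·lm² = K · (kg⁻¹·m⁻²·s²·A²) · (s⁻²·mol²) · (kg·m²·s⁻²·A⁻¹) · cd² = s⁻²·A·K·mol²·cd².
The exponent of A is 1.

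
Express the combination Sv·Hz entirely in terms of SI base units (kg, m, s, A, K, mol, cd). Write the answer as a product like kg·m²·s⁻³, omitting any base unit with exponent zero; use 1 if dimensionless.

Sv = m²·s⁻².
Hz = s⁻¹.
Combining: Sv·Hz = (m²·s⁻²) · s⁻¹ = m²·s⁻³.

m²·s⁻³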